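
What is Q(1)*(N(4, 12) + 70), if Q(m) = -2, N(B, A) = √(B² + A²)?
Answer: -140 - 8*√10 ≈ -165.30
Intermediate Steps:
N(B, A) = √(A² + B²)
Q(1)*(N(4, 12) + 70) = -2*(√(12² + 4²) + 70) = -2*(√(144 + 16) + 70) = -2*(√160 + 70) = -2*(4*√10 + 70) = -2*(70 + 4*√10) = -140 - 8*√10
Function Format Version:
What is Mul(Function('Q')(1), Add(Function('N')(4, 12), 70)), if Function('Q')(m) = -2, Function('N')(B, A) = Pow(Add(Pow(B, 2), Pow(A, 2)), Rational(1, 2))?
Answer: Add(-140, Mul(-8, Pow(10, Rational(1, 2)))) ≈ -165.30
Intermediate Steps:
Function('N')(B, A) = Pow(Add(Pow(A, 2), Pow(B, 2)), Rational(1, 2))
Mul(Function('Q')(1), Add(Function('N')(4, 12), 70)) = Mul(-2, Add(Pow(Add(Pow(12, 2), Pow(4, 2)), Rational(1, 2)), 70)) = Mul(-2, Add(Pow(Add(144, 16), Rational(1, 2)), 70)) = Mul(-2, Add(Pow(160, Rational(1, 2)), 70)) = Mul(-2, Add(Mul(4, Pow(10, Rational(1, 2))), 70)) = Mul(-2, Add(70, Mul(4, Pow(10, Rational(1, 2))))) = Add(-140, Mul(-8, Pow(10, Rational(1, 2))))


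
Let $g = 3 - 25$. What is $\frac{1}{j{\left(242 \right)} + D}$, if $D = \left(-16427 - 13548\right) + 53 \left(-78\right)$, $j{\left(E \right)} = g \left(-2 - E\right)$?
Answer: $- \frac{1}{28741} \approx -3.4794 \cdot 10^{-5}$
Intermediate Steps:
$g = -22$ ($g = 3 - 25 = -22$)
$j{\left(E \right)} = 44 + 22 E$ ($j{\left(E \right)} = - 22 \left(-2 - E\right) = 44 + 22 E$)
$D = -34109$ ($D = -29975 - 4134 = -34109$)
$\frac{1}{j{\left(242 \right)} + D} = \frac{1}{\left(44 + 22 \cdot 242\right) - 34109} = \frac{1}{\left(44 + 5324\right) - 34109} = \frac{1}{5368 - 34109} = \frac{1}{-28741} = - \frac{1}{28741}$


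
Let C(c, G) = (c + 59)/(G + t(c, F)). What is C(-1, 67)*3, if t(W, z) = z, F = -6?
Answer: 174/61 ≈ 2.8525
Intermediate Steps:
C(c, G) = (59 + c)/(-6 + G) (C(c, G) = (c + 59)/(G - 6) = (59 + c)/(-6 + G))
C(-1, 67)*3 = ((59 - 1)/(-6 + 67))*3 = (58/61)*3 = 174/61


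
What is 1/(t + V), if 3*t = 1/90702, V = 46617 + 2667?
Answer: 272106/13410472105 ≈ 2.0291e-5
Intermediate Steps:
V = 49284
t = 1/272106 (t = (1/3)/90702 = (1/3)*(1/90702) = 1/272106 ≈ 3.6750e-6)
1/(t + V) = 1/(1/272106 + 49284) = 1/(13410472105/272106) = 272106/13410472105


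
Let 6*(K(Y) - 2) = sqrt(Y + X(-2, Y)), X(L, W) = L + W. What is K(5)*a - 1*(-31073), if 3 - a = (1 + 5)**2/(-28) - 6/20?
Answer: 1087876/35 + 107*sqrt(2)/70 ≈ 31084.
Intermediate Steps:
K(Y) = 2 + sqrt(-2 + 2*Y)/6 (K(Y) = 2 + sqrt(Y + (-2 + Y))/6 = 2 + sqrt(-2 + 2*Y)/6)
a = 321/70 (a = 3 - ((1 + 5)**2/(-28) - 6/20) = 3 - (6**2*(-1/28) - 6*1/20) = 3 - (36*(-1/28) - 3/10) = 3 - (-9/7 - 3/10) = 3 - 1*(-111/70) = 3 + 111/70 = 321/70 ≈ 4.5857)
K(5)*a - 1*(-31073) = (2 + sqrt(-2 + 2*5)/6)*(321/70) - 1*(-31073) = (2 + sqrt(-2 + 10)/6)*(321/70) + 31073 = (2 + sqrt(8)/6)*(321/70) + 31073 = (2 + (2*sqrt(2))/6)*(321/70) + 31073 = (2 + sqrt(2)/3)*(321/70) + 31073 = (321/35 + 107*sqrt(2)/70) + 31073 = 1087876/35 + 107*sqrt(2)/70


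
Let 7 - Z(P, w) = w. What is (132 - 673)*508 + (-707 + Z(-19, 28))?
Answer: -275556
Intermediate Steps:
Z(P, w) = 7 - w
(132 - 673)*508 + (-707 + Z(-19, 28)) = (132 - 673)*508 + (-707 + (7 - 1*28)) = -541*508 + (-707 + (7 - 28)) = -274828 + (-707 - 21) = -274828 - 728 = -275556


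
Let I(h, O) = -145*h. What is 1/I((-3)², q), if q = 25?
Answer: -1/1305 ≈ -0.00076628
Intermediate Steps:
1/I((-3)², q) = 1/(-145*(-3)²) = 1/(-145*9) = 1/(-1305) = -1/1305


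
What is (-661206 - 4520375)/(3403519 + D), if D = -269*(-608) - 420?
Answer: -5181581/3566651 ≈ -1.4528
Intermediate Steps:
D = 163132 (D = 163552 - 420 = 163132)
(-661206 - 4520375)/(3403519 + D) = (-661206 - 4520375)/(3403519 + 163132) = -5181581/3566651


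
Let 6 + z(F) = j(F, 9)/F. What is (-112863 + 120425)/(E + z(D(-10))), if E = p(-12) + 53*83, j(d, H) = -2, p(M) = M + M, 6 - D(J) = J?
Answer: 60496/34951 ≈ 1.7309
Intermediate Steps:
D(J) = 6 - J
p(M) = 2*M
E = 4375 (E = 2*(-12) + 53*83 = -24 + 4399 = 4375)
z(F) = -6 - 2/F
(-112863 + 120425)/(E + z(D(-10))) = (-112863 + 120425)/(4375 + (-6 - 2/(6 - 1*(-10)))) = 7562/(4375 + (-6 - 2/(6 + 10))) = 7562/(4375 + (-6 - 2/16)) = 7562/(4375 + (-6 - 2*1/16)) = 7562/(4375 + (-6 - ⅛)) = 7562/(4375 - 49/8) = 7562/(34951/8) = 7562*(8/34951) = 60496/34951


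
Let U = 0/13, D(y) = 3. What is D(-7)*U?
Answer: 0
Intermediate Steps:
U = 0 (U = 0*(1/13) = 0)
D(-7)*U = 3*0 = 0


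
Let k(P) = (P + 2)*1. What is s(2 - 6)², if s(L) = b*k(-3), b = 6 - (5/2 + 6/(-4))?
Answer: 25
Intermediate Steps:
k(P) = 2 + P (k(P) = (2 + P)*1 = 2 + P)
b = 5 (b = 6 - (5*(½) + 6*(-¼)) = 6 - (5/2 - 3/2) = 6 - 1*1 = 6 - 1 = 5)
s(L) = -5 (s(L) = 5*(2 - 3) = 5*(-1) = -5)
s(2 - 6)² = (-5)² = 25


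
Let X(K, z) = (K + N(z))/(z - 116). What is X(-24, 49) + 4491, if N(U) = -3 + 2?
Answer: 300922/67 ≈ 4491.4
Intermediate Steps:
N(U) = -1
X(K, z) = (-1 + K)/(-116 + z) (X(K, z) = (K - 1)/(z - 116) = (-1 + K)/(-116 + z))
X(-24, 49) + 4491 = (-1 - 24)/(-116 + 49) + 4491 = -25/(-67) + 4491 = -1/67*(-25) + 4491 = 25/67 + 4491 = 300922/67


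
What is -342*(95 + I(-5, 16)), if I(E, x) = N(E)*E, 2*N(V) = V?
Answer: -36765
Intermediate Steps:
N(V) = V/2
I(E, x) = E²/2 (I(E, x) = (E/2)*E = E²/2)
-342*(95 + I(-5, 16)) = -342*(95 + (½)*(-5)²) = -342*(95 + (½)*25) = -342*(95 + 25/2) = -342*215/2 = -36765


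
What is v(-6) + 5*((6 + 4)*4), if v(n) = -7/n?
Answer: 1207/6 ≈ 201.17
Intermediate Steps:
v(-6) + 5*((6 + 4)*4) = -7/(-6) + 5*((6 + 4)*4) = -7*(-⅙) + 5*(10*4) = 7/6 + 5*40 = 7/6 + 200 = 1207/6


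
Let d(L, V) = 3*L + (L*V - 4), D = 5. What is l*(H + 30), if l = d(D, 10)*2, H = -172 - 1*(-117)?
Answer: -3050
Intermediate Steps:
H = -55 (H = -172 + 117 = -55)
d(L, V) = -4 + 3*L + L*V (d(L, V) = 3*L + (-4 + L*V) = -4 + 3*L + L*V)
l = 122 (l = (-4 + 3*5 + 5*10)*2 = (-4 + 15 + 50)*2 = 61*2 = 122)
l*(H + 30) = 122*(-55 + 30) = 122*(-25) = -3050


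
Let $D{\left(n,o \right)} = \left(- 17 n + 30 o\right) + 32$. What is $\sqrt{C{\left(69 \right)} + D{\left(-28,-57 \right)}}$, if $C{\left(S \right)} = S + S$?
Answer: $2 i \sqrt{266} \approx 32.619 i$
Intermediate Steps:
$D{\left(n,o \right)} = 32 - 17 n + 30 o$
$C{\left(S \right)} = 2 S$
$\sqrt{C{\left(69 \right)} + D{\left(-28,-57 \right)}} = \sqrt{2 \cdot 69 + \left(32 - -476 + 30 \left(-57\right)\right)} = \sqrt{138 + \left(32 + 476 - 1710\right)} = \sqrt{138 - 1202} = \sqrt{-1064} = 2 i \sqrt{266}$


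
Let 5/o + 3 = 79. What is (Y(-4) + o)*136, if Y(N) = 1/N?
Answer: -476/19 ≈ -25.053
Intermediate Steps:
o = 5/76 (o = 5/(-3 + 79) = 5/76 ≈ 0.065789)
(Y(-4) + o)*136 = (1/(-4) + 5/76)*136 = (-1/4 + 5/76)*136 = -7/38*136 = -476/19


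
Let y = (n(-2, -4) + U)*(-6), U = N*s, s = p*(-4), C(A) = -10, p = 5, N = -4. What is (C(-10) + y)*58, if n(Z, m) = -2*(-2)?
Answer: -29812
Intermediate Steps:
s = -20 (s = 5*(-4) = -20)
n(Z, m) = 4
U = 80 (U = -4*(-20) = 80)
y = -504 (y = (4 + 80)*(-6) = 84*(-6) = -504)
(C(-10) + y)*58 = (-10 - 504)*58 = -514*58 = -29812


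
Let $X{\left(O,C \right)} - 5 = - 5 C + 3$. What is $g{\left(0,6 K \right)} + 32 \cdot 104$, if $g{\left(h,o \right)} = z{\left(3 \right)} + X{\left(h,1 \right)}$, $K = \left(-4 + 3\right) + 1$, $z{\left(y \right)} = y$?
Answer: $3334$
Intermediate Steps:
$K = 0$ ($K = -1 + 1 = 0$)
$X{\left(O,C \right)} = 8 - 5 C$ ($X{\left(O,C \right)} = 5 - \left(-3 + 5 C\right) = 8 - 5 C$)
$g{\left(h,o \right)} = 6$ ($g{\left(h,o \right)} = 3 + \left(8 - 5\right) = 3 + 3 = 6$)
$g{\left(0,6 K \right)} + 32 \cdot 104 = 6 + 32 \cdot 104 = 6 + 3328 = 3334$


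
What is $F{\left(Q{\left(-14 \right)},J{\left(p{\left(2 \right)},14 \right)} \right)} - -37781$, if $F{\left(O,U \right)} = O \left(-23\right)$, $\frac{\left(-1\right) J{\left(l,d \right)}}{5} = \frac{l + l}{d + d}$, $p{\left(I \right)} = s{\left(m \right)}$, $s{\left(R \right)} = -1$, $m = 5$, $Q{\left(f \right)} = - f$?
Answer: $37459$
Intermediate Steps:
$p{\left(I \right)} = -1$
$J{\left(l,d \right)} = - \frac{5 l}{d}$ ($J{\left(l,d \right)} = - 5 \frac{l + l}{d + d} = - 5 \frac{2 l}{2 d} = - 5 \cdot 2 l \frac{1}{2 d} = - 5 \frac{l}{d} = - \frac{5 l}{d}$)
$F{\left(O,U \right)} = - 23 O$
$F{\left(Q{\left(-14 \right)},J{\left(p{\left(2 \right)},14 \right)} \right)} - -37781 = - 23 \left(\left(-1\right) \left(-14\right)\right) - -37781 = \left(-23\right) 14 + 37781 = -322 + 37781 = 37459$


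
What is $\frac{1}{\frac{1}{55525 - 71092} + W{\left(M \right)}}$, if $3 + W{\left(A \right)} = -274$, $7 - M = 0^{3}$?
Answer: $- \frac{15567}{4312060} \approx -0.0036101$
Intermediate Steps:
$M = 7$ ($M = 7 - 0^{3} = 7 - 0 = 7 + 0 = 7$)
$W{\left(A \right)} = -277$ ($W{\left(A \right)} = -3 - 274 = -277$)
$\frac{1}{\frac{1}{55525 - 71092} + W{\left(M \right)}} = \frac{1}{\frac{1}{55525 - 71092} - 277} = \frac{1}{\frac{1}{-15567} - 277} = \frac{1}{- \frac{1}{15567} - 277} = \frac{1}{- \frac{4312060}{15567}} = - \frac{15567}{4312060}$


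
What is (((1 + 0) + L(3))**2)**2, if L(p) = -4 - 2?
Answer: 625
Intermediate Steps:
L(p) = -6
(((1 + 0) + L(3))**2)**2 = (((1 + 0) - 6)**2)**2 = ((1 - 6)**2)**2 = ((-5)**2)**2 = 25**2 = 625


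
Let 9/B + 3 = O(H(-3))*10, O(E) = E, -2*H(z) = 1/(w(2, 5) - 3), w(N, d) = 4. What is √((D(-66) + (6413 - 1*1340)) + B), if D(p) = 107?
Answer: √82862/4 ≈ 71.964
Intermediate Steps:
H(z) = -½ (H(z) = -1/(2*(4 - 3)) = -½/1 = -½*1 = -½)
B = -9/8 (B = 9/(-3 - ½*10) = 9/(-3 - 5) = 9/(-8) = 9*(-⅛) = -9/8 ≈ -1.1250)
√((D(-66) + (6413 - 1*1340)) + B) = √((107 + (6413 - 1*1340)) - 9/8) = √((107 + (6413 - 1340)) - 9/8) = √((107 + 5073) - 9/8) = √(5180 - 9/8) = √(41431/8) = √82862/4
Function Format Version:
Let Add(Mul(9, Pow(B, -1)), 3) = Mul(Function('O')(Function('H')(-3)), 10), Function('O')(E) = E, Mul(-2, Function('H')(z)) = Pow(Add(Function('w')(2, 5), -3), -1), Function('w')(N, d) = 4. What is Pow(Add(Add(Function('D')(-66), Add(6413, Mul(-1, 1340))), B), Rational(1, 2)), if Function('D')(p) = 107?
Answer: Mul(Rational(1, 4), Pow(82862, Rational(1, 2))) ≈ 71.964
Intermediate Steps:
Function('H')(z) = Rational(-1, 2) (Function('H')(z) = Mul(Rational(-1, 2), Pow(Add(4, -3), -1)) = Mul(Rational(-1, 2), Pow(1, -1)) = Mul(Rational(-1, 2), 1) = Rational(-1, 2))
B = Rational(-9, 8) (B = Mul(9, Pow(Add(-3, Mul(Rational(-1, 2), 10)), -1)) = Mul(9, Pow(Add(-3, -5), -1)) = Mul(9, Pow(-8, -1)) = Mul(9, Rational(-1, 8)) = Rational(-9, 8) ≈ -1.1250)
Pow(Add(Add(Function('D')(-66), Add(6413, Mul(-1, 1340))), B), Rational(1, 2)) = Pow(Add(Add(107, Add(6413, Mul(-1, 1340))), Rational(-9, 8)), Rational(1, 2)) = Pow(Add(Add(107, Add(6413, -1340)), Rational(-9, 8)), Rational(1, 2)) = Pow(Add(Add(107, 5073), Rational(-9, 8)), Rational(1, 2)) = Pow(Add(5180, Rational(-9, 8)), Rational(1, 2)) = Pow(Rational(41431, 8), Rational(1, 2)) = Mul(Rational(1, 4), Pow(82862, Rational(1, 2)))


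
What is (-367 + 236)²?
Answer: 17161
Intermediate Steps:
(-367 + 236)² = (-131)² = 17161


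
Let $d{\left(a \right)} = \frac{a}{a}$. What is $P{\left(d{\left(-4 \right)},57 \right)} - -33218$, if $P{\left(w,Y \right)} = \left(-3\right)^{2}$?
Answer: $33227$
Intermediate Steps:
$d{\left(a \right)} = 1$
$P{\left(w,Y \right)} = 9$
$P{\left(d{\left(-4 \right)},57 \right)} - -33218 = 9 - -33218 = 9 + 33218 = 33227$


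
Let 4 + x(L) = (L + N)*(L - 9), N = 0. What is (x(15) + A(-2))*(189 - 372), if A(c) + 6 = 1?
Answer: -14823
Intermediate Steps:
A(c) = -5 (A(c) = -6 + 1 = -5)
x(L) = -4 + L*(-9 + L) (x(L) = -4 + (L + 0)*(L - 9) = -4 + L*(-9 + L))
(x(15) + A(-2))*(189 - 372) = ((-4 + 15² - 9*15) - 5)*(189 - 372) = ((-4 + 225 - 135) - 5)*(-183) = (86 - 5)*(-183) = 81*(-183) = -14823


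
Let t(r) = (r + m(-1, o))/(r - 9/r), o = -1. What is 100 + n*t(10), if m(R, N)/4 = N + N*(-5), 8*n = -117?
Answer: 815/14 ≈ 58.214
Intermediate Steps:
n = -117/8 (n = (⅛)*(-117) = -117/8 ≈ -14.625)
m(R, N) = -16*N (m(R, N) = 4*(N + N*(-5)) = 4*(N - 5*N) = 4*(-4*N) = -16*N)
t(r) = (16 + r)/(r - 9/r) (t(r) = (r - 16*(-1))/(r - 9/r) = (r + 16)/(r - 9/r) = (16 + r)/(r - 9/r))
100 + n*t(10) = 100 - 585*(16 + 10)/(4*(-9 + 10²)) = 100 - 585*26/(4*(-9 + 100)) = 100 - 585*26/(4*91) = 100 - 117/8*20/7 = 100 - 585/14 = 815/14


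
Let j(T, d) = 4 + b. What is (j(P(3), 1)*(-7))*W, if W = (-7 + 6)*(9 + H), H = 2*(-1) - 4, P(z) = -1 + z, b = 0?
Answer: 84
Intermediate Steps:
j(T, d) = 4 (j(T, d) = 4 + 0 = 4)
H = -6 (H = -2 - 4 = -6)
W = -3 (W = (-7 + 6)*(9 - 6) = -1*3 = -3)
(j(P(3), 1)*(-7))*W = (4*(-7))*(-3) = -28*(-3) = 84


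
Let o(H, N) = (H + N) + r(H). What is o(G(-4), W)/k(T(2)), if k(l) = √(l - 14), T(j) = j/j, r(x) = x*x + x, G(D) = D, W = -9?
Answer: I*√13/13 ≈ 0.27735*I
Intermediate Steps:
r(x) = x + x² (r(x) = x² + x = x + x²)
o(H, N) = H + N + H*(1 + H) (o(H, N) = (H + N) + H*(1 + H) = H + N + H*(1 + H))
T(j) = 1
k(l) = √(-14 + l)
o(G(-4), W)/k(T(2)) = (-4 - 9 - 4*(1 - 4))/(√(-14 + 1)) = (-4 - 9 - 4*(-3))/(√(-13)) = (-4 - 9 + 12)/((I*√13)) = -(-1)*I*√13/13 = I*√13/13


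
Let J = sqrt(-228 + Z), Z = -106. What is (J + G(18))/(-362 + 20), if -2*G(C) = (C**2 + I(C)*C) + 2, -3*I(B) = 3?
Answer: 77/171 - I*sqrt(334)/342 ≈ 0.45029 - 0.053438*I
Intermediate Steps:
I(B) = -1 (I(B) = -1/3*3 = -1)
G(C) = -1 + C/2 - C**2/2 (G(C) = -((C**2 - C) + 2)/2 = -(2 + C**2 - C)/2 = -1 + C/2 - C**2/2)
J = I*sqrt(334) (J = sqrt(-228 - 106) = sqrt(-334) = I*sqrt(334) ≈ 18.276*I)
(J + G(18))/(-362 + 20) = (I*sqrt(334) + (-1 + (1/2)*18 - 1/2*18**2))/(-362 + 20) = (I*sqrt(334) + (-1 + 9 - 1/2*324))/(-342) = (I*sqrt(334) + (-1 + 9 - 162))*(-1/342) = (I*sqrt(334) - 154)*(-1/342) = (-154 + I*sqrt(334))*(-1/342) = 77/171 - I*sqrt(334)/342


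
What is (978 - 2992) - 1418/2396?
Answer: -2413481/1198 ≈ -2014.6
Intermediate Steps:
(978 - 2992) - 1418/2396 = -2014 - 1418*1/2396 = -2014 - 709/1198 = -2413481/1198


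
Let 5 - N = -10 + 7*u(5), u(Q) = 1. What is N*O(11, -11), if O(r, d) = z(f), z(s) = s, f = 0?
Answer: 0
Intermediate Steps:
O(r, d) = 0
N = 8 (N = 5 - (-10 + 7*1) = 5 - (-10 + 7) = 5 - 1*(-3) = 5 + 3 = 8)
N*O(11, -11) = 8*0 = 0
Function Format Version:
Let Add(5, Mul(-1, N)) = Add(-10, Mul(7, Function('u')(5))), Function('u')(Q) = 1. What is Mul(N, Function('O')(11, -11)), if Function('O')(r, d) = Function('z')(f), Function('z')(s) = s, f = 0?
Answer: 0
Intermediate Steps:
Function('O')(r, d) = 0
N = 8 (N = Add(5, Mul(-1, Add(-10, Mul(7, 1)))) = Add(5, Mul(-1, Add(-10, 7))) = Add(5, Mul(-1, -3)) = Add(5, 3) = 8)
Mul(N, Function('O')(11, -11)) = Mul(8, 0) = 0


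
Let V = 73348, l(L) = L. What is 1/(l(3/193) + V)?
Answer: 193/14156167 ≈ 1.3634e-5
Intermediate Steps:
1/(l(3/193) + V) = 1/(3/193 + 73348) = 1/(14156167/193) = 193/14156167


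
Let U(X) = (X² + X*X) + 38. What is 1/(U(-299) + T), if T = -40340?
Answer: 1/138500 ≈ 7.2202e-6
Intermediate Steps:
U(X) = 38 + 2*X² (U(X) = (X² + X²) + 38 = 2*X² + 38 = 38 + 2*X²)
1/(U(-299) + T) = 1/((38 + 2*(-299)²) - 40340) = 1/((38 + 2*89401) - 40340) = 1/((38 + 178802) - 40340) = 1/(178840 - 40340) = 1/138500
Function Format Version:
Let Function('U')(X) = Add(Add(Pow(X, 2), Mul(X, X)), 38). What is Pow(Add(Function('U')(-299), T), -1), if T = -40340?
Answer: Rational(1, 138500) ≈ 7.2202e-6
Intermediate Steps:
Function('U')(X) = Add(38, Mul(2, Pow(X, 2))) (Function('U')(X) = Add(Add(Pow(X, 2), Pow(X, 2)), 38) = Add(Mul(2, Pow(X, 2)), 38) = Add(38, Mul(2, Pow(X, 2))))
Pow(Add(Function('U')(-299), T), -1) = Pow(Add(Add(38, Mul(2, Pow(-299, 2))), -40340), -1) = Pow(Add(Add(38, Mul(2, 89401)), -40340), -1) = Pow(Add(Add(38, 178802), -40340), -1) = Pow(Add(178840, -40340), -1) = Pow(138500, -1) = Rational(1, 138500)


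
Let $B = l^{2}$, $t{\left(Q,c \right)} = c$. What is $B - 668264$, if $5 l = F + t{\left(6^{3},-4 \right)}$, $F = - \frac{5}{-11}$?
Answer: $- \frac{2021497079}{3025} \approx -6.6826 \cdot 10^{5}$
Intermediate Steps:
$F = \frac{5}{11}$ ($F = \left(-5\right) \left(- \frac{1}{11}\right) = \frac{5}{11} \approx 0.45455$)
$l = - \frac{39}{55}$ ($l = \frac{\frac{5}{11} - 4}{5} = \frac{1}{5} \left(- \frac{39}{11}\right) = - \frac{39}{55} \approx -0.70909$)
$B = \frac{1521}{3025}$ ($B = \left(- \frac{39}{55}\right)^{2} = \frac{1521}{3025} \approx 0.50281$)
$B - 668264 = \frac{1521}{3025} - 668264 = - \frac{2021497079}{3025}$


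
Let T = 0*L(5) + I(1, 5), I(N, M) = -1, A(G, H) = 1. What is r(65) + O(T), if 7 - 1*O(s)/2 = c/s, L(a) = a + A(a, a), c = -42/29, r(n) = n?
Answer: 2207/29 ≈ 76.103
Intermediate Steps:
c = -42/29 (c = -42*1/29 = -42/29 ≈ -1.4483)
L(a) = 1 + a (L(a) = a + 1 = 1 + a)
T = -1 (T = 0*(1 + 5) - 1 = 0*6 - 1 = 0 - 1 = -1)
O(s) = 14 + 84/(29*s) (O(s) = 14 - (-84)/(29*s) = 14 + 84/(29*s))
r(65) + O(T) = 65 + (14 + (84/29)/(-1)) = 65 + (14 + (84/29)*(-1)) = 65 + (14 - 84/29) = 65 + 322/29 = 2207/29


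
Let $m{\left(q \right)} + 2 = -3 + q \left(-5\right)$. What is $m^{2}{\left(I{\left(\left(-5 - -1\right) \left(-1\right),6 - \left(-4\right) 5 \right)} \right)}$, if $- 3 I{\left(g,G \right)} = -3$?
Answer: $100$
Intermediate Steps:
$I{\left(g,G \right)} = 1$ ($I{\left(g,G \right)} = \left(- \frac{1}{3}\right) \left(-3\right) = 1$)
$m{\left(q \right)} = -5 - 5 q$ ($m{\left(q \right)} = -2 + \left(-3 + q \left(-5\right)\right) = -2 - \left(3 + 5 q\right) = -5 - 5 q$)
$m^{2}{\left(I{\left(\left(-5 - -1\right) \left(-1\right),6 - \left(-4\right) 5 \right)} \right)} = \left(-5 - 5\right)^{2} = \left(-10\right)^{2} = 100$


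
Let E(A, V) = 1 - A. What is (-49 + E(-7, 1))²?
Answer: 1681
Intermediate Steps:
(-49 + E(-7, 1))² = (-49 + (1 - 1*(-7)))² = (-49 + (1 + 7))² = (-49 + 8)² = (-41)² = 1681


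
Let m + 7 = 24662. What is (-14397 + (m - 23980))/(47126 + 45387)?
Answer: -13722/92513 ≈ -0.14832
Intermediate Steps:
m = 24655 (m = -7 + 24662 = 24655)
(-14397 + (m - 23980))/(47126 + 45387) = (-14397 + (24655 - 23980))/(47126 + 45387) = (-14397 + 675)/92513 = -13722*1/92513 = -13722/92513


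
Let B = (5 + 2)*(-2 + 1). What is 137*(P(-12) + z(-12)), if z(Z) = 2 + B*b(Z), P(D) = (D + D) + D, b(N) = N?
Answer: 6850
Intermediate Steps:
P(D) = 3*D (P(D) = 2*D + D = 3*D)
B = -7 (B = 7*(-1) = -7)
z(Z) = 2 - 7*Z
137*(P(-12) + z(-12)) = 137*(3*(-12) + (2 - 7*(-12))) = 137*(-36 + (2 + 84)) = 137*(-36 + 86) = 137*50 = 6850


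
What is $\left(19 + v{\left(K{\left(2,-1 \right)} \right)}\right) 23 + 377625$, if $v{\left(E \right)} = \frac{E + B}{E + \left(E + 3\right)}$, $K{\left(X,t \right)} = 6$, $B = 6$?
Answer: $\frac{1890402}{5} \approx 3.7808 \cdot 10^{5}$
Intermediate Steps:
$v{\left(E \right)} = \frac{6 + E}{3 + 2 E}$ ($v{\left(E \right)} = \frac{E + 6}{E + \left(E + 3\right)} = \frac{6 + E}{E + \left(3 + E\right)} = \frac{6 + E}{3 + 2 E}$)
$\left(19 + v{\left(K{\left(2,-1 \right)} \right)}\right) 23 + 377625 = \left(19 + \frac{6 + 6}{3 + 2 \cdot 6}\right) 23 + 377625 = \left(19 + \frac{1}{3 + 12} \cdot 12\right) 23 + 377625 = \left(19 + \frac{1}{15} \cdot 12\right) 23 + 377625 = \left(19 + \frac{4}{5}\right) 23 + 377625 = \frac{99}{5} \cdot 23 + 377625 = \frac{2277}{5} + 377625 = \frac{1890402}{5}$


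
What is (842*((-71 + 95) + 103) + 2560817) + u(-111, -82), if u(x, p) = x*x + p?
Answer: 2679990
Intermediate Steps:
u(x, p) = p + x**2 (u(x, p) = x**2 + p = p + x**2)
(842*((-71 + 95) + 103) + 2560817) + u(-111, -82) = (842*((-71 + 95) + 103) + 2560817) + (-82 + (-111)**2) = (842*(24 + 103) + 2560817) + (-82 + 12321) = (842*127 + 2560817) + 12239 = (106934 + 2560817) + 12239 = 2667751 + 12239 = 2679990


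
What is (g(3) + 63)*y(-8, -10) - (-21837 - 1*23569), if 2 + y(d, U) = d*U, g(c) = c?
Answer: 50554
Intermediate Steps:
y(d, U) = -2 + U*d (y(d, U) = -2 + d*U = -2 + U*d)
(g(3) + 63)*y(-8, -10) - (-21837 - 1*23569) = (3 + 63)*(-2 - 10*(-8)) - (-21837 - 1*23569) = 66*(-2 + 80) - (-21837 - 23569) = 66*78 - 1*(-45406) = 5148 + 45406 = 50554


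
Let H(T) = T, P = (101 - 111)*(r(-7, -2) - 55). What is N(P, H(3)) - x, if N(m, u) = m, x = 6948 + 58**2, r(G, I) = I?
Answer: -9742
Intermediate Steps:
x = 10312 (x = 6948 + 3364 = 10312)
P = 570 (P = (101 - 111)*(-2 - 55) = -10*(-57) = 570)
N(P, H(3)) - x = 570 - 1*10312 = 570 - 10312 = -9742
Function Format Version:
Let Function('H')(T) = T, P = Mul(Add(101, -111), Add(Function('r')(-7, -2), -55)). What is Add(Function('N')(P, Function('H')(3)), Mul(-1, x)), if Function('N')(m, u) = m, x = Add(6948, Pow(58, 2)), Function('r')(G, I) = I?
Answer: -9742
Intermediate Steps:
x = 10312 (x = Add(6948, 3364) = 10312)
P = 570 (P = Mul(Add(101, -111), Add(-2, -55)) = Mul(-10, -57) = 570)
Add(Function('N')(P, Function('H')(3)), Mul(-1, x)) = Add(570, Mul(-1, 10312)) = Add(570, -10312) = -9742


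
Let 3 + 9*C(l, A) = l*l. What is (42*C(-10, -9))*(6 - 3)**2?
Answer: 4074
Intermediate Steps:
C(l, A) = -1/3 + l**2/9 (C(l, A) = -1/3 + (l*l)/9 = -1/3 + l**2/9)
(42*C(-10, -9))*(6 - 3)**2 = (42*(-1/3 + (1/9)*(-10)**2))*(6 - 3)**2 = (42*(-1/3 + (1/9)*100))*3**2 = (42*(-1/3 + 100/9))*9 = (42*(97/9))*9 = (1358/3)*9 = 4074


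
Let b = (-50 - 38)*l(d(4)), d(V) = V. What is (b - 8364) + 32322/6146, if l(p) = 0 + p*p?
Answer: -30013195/3073 ≈ -9766.7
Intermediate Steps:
l(p) = p² (l(p) = 0 + p² = p²)
b = -1408 (b = (-50 - 38)*4² = -88*16 = -1408)
(b - 8364) + 32322/6146 = (-1408 - 8364) + 32322/6146 = -9772 + 32322*(1/6146) = -9772 + 16161/3073 = -30013195/3073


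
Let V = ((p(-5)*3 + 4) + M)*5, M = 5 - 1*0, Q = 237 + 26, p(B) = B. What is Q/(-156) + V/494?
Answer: -5177/2964 ≈ -1.7466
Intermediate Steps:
Q = 263
M = 5 (M = 5 + 0 = 5)
V = -30 (V = ((-5*3 + 4) + 5)*5 = ((-15 + 4) + 5)*5 = (-11 + 5)*5 = -6*5 = -30)
Q/(-156) + V/494 = 263/(-156) - 30/494 = 263*(-1/156) - 30*1/494 = -263/156 - 15/247 = -5177/2964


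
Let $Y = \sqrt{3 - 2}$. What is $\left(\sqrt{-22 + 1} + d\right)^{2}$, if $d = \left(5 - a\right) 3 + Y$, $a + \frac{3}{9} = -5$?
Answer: $\left(32 + i \sqrt{21}\right)^{2} \approx 1003.0 + 293.28 i$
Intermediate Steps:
$a = - \frac{16}{3}$ ($a = - \frac{1}{3} - 5 = - \frac{16}{3} \approx -5.3333$)
$Y = 1$ ($Y = \sqrt{1} = 1$)
$d = 32$ ($d = \left(5 - - \frac{16}{3}\right) 3 + 1 = \left(5 + \frac{16}{3}\right) 3 + 1 = \frac{31}{3} \cdot 3 + 1 = 31 + 1 = 32$)
$\left(\sqrt{-22 + 1} + d\right)^{2} = \left(\sqrt{-22 + 1} + 32\right)^{2} = \left(\sqrt{-21} + 32\right)^{2} = \left(i \sqrt{21} + 32\right)^{2} = \left(32 + i \sqrt{21}\right)^{2}$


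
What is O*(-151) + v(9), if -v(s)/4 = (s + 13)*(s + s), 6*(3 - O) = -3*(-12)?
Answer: -1131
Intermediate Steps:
O = -3 (O = 3 - (-1)*3*(-12)/6 = 3 - (-1)*(-36)/6 = 3 - 1/6*36 = 3 - 6 = -3)
v(s) = -8*s*(13 + s) (v(s) = -4*(s + 13)*(s + s) = -4*(13 + s)*2*s = -8*s*(13 + s))
O*(-151) + v(9) = -3*(-151) - 8*9*(13 + 9) = 453 - 8*9*22 = 453 - 1584 = -1131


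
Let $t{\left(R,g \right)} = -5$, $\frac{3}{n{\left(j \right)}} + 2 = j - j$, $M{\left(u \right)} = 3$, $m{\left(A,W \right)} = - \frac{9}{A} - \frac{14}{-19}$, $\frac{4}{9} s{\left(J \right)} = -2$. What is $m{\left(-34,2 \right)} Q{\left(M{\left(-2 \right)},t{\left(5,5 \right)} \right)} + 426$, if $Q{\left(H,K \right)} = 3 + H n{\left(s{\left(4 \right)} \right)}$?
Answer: $\frac{548451}{1292} \approx 424.5$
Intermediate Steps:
$s{\left(J \right)} = - \frac{9}{2}$ ($s{\left(J \right)} = \frac{9}{4} \left(-2\right) = - \frac{9}{2}$)
$m{\left(A,W \right)} = \frac{14}{19} - \frac{9}{A}$ ($m{\left(A,W \right)} = - \frac{9}{A} - - \frac{14}{19} = - \frac{9}{A} + \frac{14}{19} = \frac{14}{19} - \frac{9}{A}$)
$n{\left(j \right)} = - \frac{3}{2}$ ($n{\left(j \right)} = \frac{3}{-2 + \left(j - j\right)} = \frac{3}{-2 + 0} = \frac{3}{-2} = 3 \left(- \frac{1}{2}\right) = - \frac{3}{2}$)
$Q{\left(H,K \right)} = 3 - \frac{3 H}{2}$ ($Q{\left(H,K \right)} = 3 + H \left(- \frac{3}{2}\right) = 3 - \frac{3 H}{2}$)
$m{\left(-34,2 \right)} Q{\left(M{\left(-2 \right)},t{\left(5,5 \right)} \right)} + 426 = \left(\frac{14}{19} - \frac{9}{-34}\right) \left(3 - \frac{9}{2}\right) + 426 = \left(\frac{14}{19} - - \frac{9}{34}\right) \left(3 - \frac{9}{2}\right) + 426 = \left(\frac{14}{19} + \frac{9}{34}\right) \left(- \frac{3}{2}\right) + 426 = \frac{647}{646} \left(- \frac{3}{2}\right) + 426 = - \frac{1941}{1292} + 426 = \frac{548451}{1292}$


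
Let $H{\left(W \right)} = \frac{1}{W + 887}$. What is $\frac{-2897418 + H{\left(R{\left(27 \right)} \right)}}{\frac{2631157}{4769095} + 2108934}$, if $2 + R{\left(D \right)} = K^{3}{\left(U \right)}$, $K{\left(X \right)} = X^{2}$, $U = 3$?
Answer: $- \frac{22302351573720845}{16233142690581618} \approx -1.3739$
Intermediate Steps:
$R{\left(D \right)} = 727$ ($R{\left(D \right)} = -2 + \left(3^{2}\right)^{3} = -2 + 9^{3} = -2 + 729 = 727$)
$H{\left(W \right)} = \frac{1}{887 + W}$
$\frac{-2897418 + H{\left(R{\left(27 \right)} \right)}}{\frac{2631157}{4769095} + 2108934} = \frac{-2897418 + \frac{1}{887 + 727}}{\frac{2631157}{4769095} + 2108934} = \frac{-2897418 + \frac{1}{1614}}{2631157 \cdot \frac{1}{4769095} + 2108934} = \frac{-2897418 + \frac{1}{1614}}{\frac{2631157}{4769095} + 2108934} = - \frac{4676432651}{1614 \cdot \frac{10057709225887}{4769095}} = \left(- \frac{4676432651}{1614}\right) \frac{4769095}{10057709225887} = - \frac{22302351573720845}{16233142690581618}$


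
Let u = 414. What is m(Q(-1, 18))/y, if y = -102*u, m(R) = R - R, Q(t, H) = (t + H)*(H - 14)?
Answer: 0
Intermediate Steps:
Q(t, H) = (-14 + H)*(H + t) (Q(t, H) = (H + t)*(-14 + H) = (-14 + H)*(H + t))
m(R) = 0
y = -42228 (y = -102*414 = -42228)
m(Q(-1, 18))/y = 0/(-42228) = 0*(-1/42228) = 0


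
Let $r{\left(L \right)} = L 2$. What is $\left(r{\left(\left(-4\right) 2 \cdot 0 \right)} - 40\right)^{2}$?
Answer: $1600$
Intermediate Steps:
$r{\left(L \right)} = 2 L$
$\left(r{\left(\left(-4\right) 2 \cdot 0 \right)} - 40\right)^{2} = \left(2 \left(-4\right) 2 \cdot 0 - 40\right)^{2} = \left(2 \left(\left(-8\right) 0\right) - 40\right)^{2} = \left(2 \cdot 0 - 40\right)^{2} = \left(0 - 40\right)^{2} = \left(-40\right)^{2} = 1600$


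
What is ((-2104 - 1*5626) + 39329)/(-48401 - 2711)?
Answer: -31599/51112 ≈ -0.61823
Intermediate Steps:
((-2104 - 1*5626) + 39329)/(-48401 - 2711) = ((-2104 - 5626) + 39329)/(-51112) = (-7730 + 39329)*(-1/51112) = 31599*(-1/51112) = -31599/51112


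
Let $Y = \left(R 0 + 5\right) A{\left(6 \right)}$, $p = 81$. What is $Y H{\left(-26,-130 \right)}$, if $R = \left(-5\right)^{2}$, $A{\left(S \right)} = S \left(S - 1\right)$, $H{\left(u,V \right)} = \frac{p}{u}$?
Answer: $- \frac{6075}{13} \approx -467.31$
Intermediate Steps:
$H{\left(u,V \right)} = \frac{81}{u}$
$A{\left(S \right)} = S \left(-1 + S\right)$
$R = 25$
$Y = 150$ ($Y = \left(25 \cdot 0 + 5\right) 6 \left(-1 + 6\right) = \left(0 + 5\right) 6 \cdot 5 = 5 \cdot 30 = 150$)
$Y H{\left(-26,-130 \right)} = 150 \frac{81}{-26} = 150 \cdot 81 \left(- \frac{1}{26}\right) = 150 \left(- \frac{81}{26}\right) = - \frac{6075}{13}$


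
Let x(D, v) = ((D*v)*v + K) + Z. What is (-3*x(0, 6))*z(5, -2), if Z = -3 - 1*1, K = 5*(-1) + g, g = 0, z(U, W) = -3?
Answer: -81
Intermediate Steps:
K = -5 (K = 5*(-1) + 0 = -5 + 0 = -5)
Z = -4 (Z = -3 - 1 = -4)
x(D, v) = -9 + D*v² (x(D, v) = ((D*v)*v - 5) - 4 = (D*v² - 5) - 4 = (-5 + D*v²) - 4 = -9 + D*v²)
(-3*x(0, 6))*z(5, -2) = -3*(-9 + 0*6²)*(-3) = -3*(-9 + 0*36)*(-3) = -3*(-9 + 0)*(-3) = -3*(-9)*(-3) = 27*(-3) = -81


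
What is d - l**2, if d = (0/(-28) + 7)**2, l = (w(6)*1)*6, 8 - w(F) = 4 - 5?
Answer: -2867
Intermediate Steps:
w(F) = 9 (w(F) = 8 - (4 - 5) = 8 - 1*(-1) = 8 + 1 = 9)
l = 54 (l = (9*1)*6 = 9*6 = 54)
d = 49 (d = (0*(-1/28) + 7)**2 = (0 + 7)**2 = 7**2 = 49)
d - l**2 = 49 - 1*54**2 = 49 - 1*2916 = 49 - 2916 = -2867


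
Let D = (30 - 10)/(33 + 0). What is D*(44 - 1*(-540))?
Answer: 11680/33 ≈ 353.94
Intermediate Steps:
D = 20/33 ≈ 0.60606
D*(44 - 1*(-540)) = 20*(44 - 1*(-540))/33 = 20*(44 + 540)/33 = (20/33)*584 = 11680/33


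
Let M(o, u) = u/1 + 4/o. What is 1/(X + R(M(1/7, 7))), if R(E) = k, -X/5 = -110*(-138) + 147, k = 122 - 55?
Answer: -1/76568 ≈ -1.3060e-5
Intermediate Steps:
k = 67
X = -76635 (X = -5*(-110*(-138) + 147) = -5*(15180 + 147) = -5*15327 = -76635)
M(o, u) = u + 4/o (M(o, u) = u*1 + 4/o = u + 4/o)
R(E) = 67
1/(X + R(M(1/7, 7))) = 1/(-76635 + 67) = 1/(-76568) = -1/76568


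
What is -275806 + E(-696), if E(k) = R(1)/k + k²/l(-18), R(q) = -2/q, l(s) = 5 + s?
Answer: -1416323099/4524 ≈ -3.1307e+5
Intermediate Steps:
E(k) = -2/k - k²/13 (E(k) = (-2/1)/k + k²/(5 - 18) = (-2*1)/k + k²/(-13) = -2/k + k²*(-1/13) = -2/k - k²/13)
-275806 + E(-696) = -275806 + (1/13)*(-26 - 1*(-696)³)/(-696) = -275806 + (1/13)*(-1/696)*(-26 - 1*(-337153536)) = -275806 + (1/13)*(-1/696)*(-26 + 337153536) = -275806 + (1/13)*(-1/696)*337153510 = -275806 - 168576755/4524 = -1416323099/4524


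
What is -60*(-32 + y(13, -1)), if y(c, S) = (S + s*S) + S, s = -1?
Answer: 1980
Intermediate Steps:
y(c, S) = S (y(c, S) = (S - S) + S = 0 + S = S)
-60*(-32 + y(13, -1)) = -60*(-32 - 1) = -60*(-33) = 1980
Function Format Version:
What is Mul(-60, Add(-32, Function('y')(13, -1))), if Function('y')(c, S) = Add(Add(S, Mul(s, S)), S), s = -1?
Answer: 1980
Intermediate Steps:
Function('y')(c, S) = S (Function('y')(c, S) = Add(Add(S, Mul(-1, S)), S) = Add(0, S) = S)
Mul(-60, Add(-32, Function('y')(13, -1))) = Mul(-60, Add(-32, -1)) = Mul(-60, -33) = 1980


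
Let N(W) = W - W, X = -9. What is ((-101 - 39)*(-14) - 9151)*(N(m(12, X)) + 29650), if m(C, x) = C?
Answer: -213213150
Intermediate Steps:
N(W) = 0
((-101 - 39)*(-14) - 9151)*(N(m(12, X)) + 29650) = ((-101 - 39)*(-14) - 9151)*(0 + 29650) = (-140*(-14) - 9151)*29650 = (1960 - 9151)*29650 = -7191*29650 = -213213150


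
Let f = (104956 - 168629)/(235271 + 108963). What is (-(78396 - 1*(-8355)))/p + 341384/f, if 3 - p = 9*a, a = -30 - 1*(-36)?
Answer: -117407672083/63673 ≈ -1.8439e+6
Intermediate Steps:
f = -63673/344234 ≈ -0.18497
a = 6 (a = -30 + 36 = 6)
p = -51 (p = 3 - 9*6 = 3 - 1*54 = 3 - 54 = -51)
(-(78396 - 1*(-8355)))/p + 341384/f = -(78396 - 1*(-8355))/(-51) + 341384/(-63673/344234) = -(78396 + 8355)*(-1/51) + 341384*(-344234/63673) = -1*86751*(-1/51) - 117515979856/63673 = -86751*(-1/51) - 117515979856/63673 = 1701 - 117515979856/63673 = -117407672083/63673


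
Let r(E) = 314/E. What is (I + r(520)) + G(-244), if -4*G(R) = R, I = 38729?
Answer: 10085557/260 ≈ 38791.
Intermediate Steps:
G(R) = -R/4
(I + r(520)) + G(-244) = (38729 + 314/520) - 1/4*(-244) = (38729 + 314*(1/520)) + 61 = (38729 + 157/260) + 61 = 10069697/260 + 61 = 10085557/260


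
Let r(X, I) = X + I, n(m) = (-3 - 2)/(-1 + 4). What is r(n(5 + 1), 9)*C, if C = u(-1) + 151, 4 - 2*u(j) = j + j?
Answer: 3388/3 ≈ 1129.3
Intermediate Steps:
u(j) = 2 - j (u(j) = 2 - (j + j)/2 = 2 - j)
C = 154 (C = (2 - 1*(-1)) + 151 = (2 + 1) + 151 = 3 + 151 = 154)
n(m) = -5/3
r(X, I) = I + X
r(n(5 + 1), 9)*C = (9 - 5/3)*154 = (22/3)*154 = 3388/3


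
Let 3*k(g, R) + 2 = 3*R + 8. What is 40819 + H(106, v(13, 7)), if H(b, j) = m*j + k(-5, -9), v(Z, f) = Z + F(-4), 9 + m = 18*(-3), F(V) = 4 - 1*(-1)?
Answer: 39678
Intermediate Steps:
F(V) = 5 (F(V) = 4 + 1 = 5)
k(g, R) = 2 + R (k(g, R) = -2/3 + (3*R + 8)/3 = -2/3 + (8 + 3*R)/3 = -2/3 + (8/3 + R) = 2 + R)
m = -63 (m = -9 + 18*(-3) = -9 - 54 = -63)
v(Z, f) = 5 + Z (v(Z, f) = Z + 5 = 5 + Z)
H(b, j) = -7 - 63*j (H(b, j) = -63*j + (2 - 9) = -63*j - 7 = -7 - 63*j)
40819 + H(106, v(13, 7)) = 40819 + (-7 - 63*(5 + 13)) = 40819 + (-7 - 63*18) = 40819 + (-7 - 1134) = 40819 - 1141 = 39678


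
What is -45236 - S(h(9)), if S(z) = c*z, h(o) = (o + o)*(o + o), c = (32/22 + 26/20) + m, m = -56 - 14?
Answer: -1289666/55 ≈ -23448.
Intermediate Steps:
m = -70
c = -7397/110 (c = (32/22 + 26/20) - 70 = (32*(1/22) + 26*(1/20)) - 70 = (16/11 + 13/10) - 70 = 303/110 - 70 = -7397/110 ≈ -67.245)
h(o) = 4*o**2 (h(o) = (2*o)*(2*o) = 4*o**2)
S(z) = -7397*z/110
-45236 - S(h(9)) = -45236 - (-7397)*4*9**2/110 = -45236 - (-7397)*4*81/110 = -45236 - (-7397)*324/110 = -45236 - 1*(-1198314/55) = -45236 + 1198314/55 = -1289666/55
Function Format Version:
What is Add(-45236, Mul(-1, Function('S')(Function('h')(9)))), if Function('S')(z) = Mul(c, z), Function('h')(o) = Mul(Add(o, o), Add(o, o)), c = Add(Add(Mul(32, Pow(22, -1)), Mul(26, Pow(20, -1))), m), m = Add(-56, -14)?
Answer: Rational(-1289666, 55) ≈ -23448.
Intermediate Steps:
m = -70
c = Rational(-7397, 110) (c = Add(Add(Mul(32, Pow(22, -1)), Mul(26, Pow(20, -1))), -70) = Add(Add(Mul(32, Rational(1, 22)), Mul(26, Rational(1, 20))), -70) = Add(Add(Rational(16, 11), Rational(13, 10)), -70) = Add(Rational(303, 110), -70) = Rational(-7397, 110) ≈ -67.245)
Function('h')(o) = Mul(4, Pow(o, 2)) (Function('h')(o) = Mul(Mul(2, o), Mul(2, o)) = Mul(4, Pow(o, 2)))
Function('S')(z) = Mul(Rational(-7397, 110), z)
Add(-45236, Mul(-1, Function('S')(Function('h')(9)))) = Add(-45236, Mul(-1, Mul(Rational(-7397, 110), Mul(4, Pow(9, 2))))) = Add(-45236, Mul(-1, Mul(Rational(-7397, 110), Mul(4, 81)))) = Add(-45236, Mul(-1, Mul(Rational(-7397, 110), 324))) = Add(-45236, Mul(-1, Rational(-1198314, 55))) = Add(-45236, Rational(1198314, 55)) = Rational(-1289666, 55)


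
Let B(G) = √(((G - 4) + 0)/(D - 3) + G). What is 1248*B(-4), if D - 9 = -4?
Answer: 2496*I*√2 ≈ 3529.9*I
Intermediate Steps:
D = 5 (D = 9 - 4 = 5)
B(G) = √(-2 + 3*G/2) (B(G) = √(((G - 4) + 0)/(5 - 3) + G) = √(((-4 + G) + 0)/2 + G) = √((-4 + G)*(½) + G) = √((-2 + G/2) + G) = √(-2 + 3*G/2))
1248*B(-4) = 1248*(√(-8 + 6*(-4))/2) = 1248*(√(-8 - 24)/2) = 1248*(√(-32)/2) = 1248*((4*I*√2)/2) = 1248*(2*I*√2) = 2496*I*√2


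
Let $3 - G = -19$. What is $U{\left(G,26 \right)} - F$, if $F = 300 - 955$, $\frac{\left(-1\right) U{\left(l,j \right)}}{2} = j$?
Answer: $603$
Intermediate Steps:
$G = 22$ ($G = 3 - -19 = 3 + 19 = 22$)
$U{\left(l,j \right)} = - 2 j$
$F = -655$
$U{\left(G,26 \right)} - F = \left(-2\right) 26 - -655 = -52 + 655 = 603$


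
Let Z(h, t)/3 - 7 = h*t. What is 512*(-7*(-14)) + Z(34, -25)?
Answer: 47647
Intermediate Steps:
Z(h, t) = 21 + 3*h*t (Z(h, t) = 21 + 3*(h*t) = 21 + 3*h*t)
512*(-7*(-14)) + Z(34, -25) = 512*(-7*(-14)) + (21 + 3*34*(-25)) = 512*98 + (21 - 2550) = 50176 - 2529 = 47647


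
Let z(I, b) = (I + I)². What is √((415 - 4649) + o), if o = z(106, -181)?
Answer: √40710 ≈ 201.77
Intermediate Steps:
z(I, b) = 4*I² (z(I, b) = (2*I)² = 4*I²)
o = 44944 (o = 4*106² = 4*11236 = 44944)
√((415 - 4649) + o) = √((415 - 4649) + 44944) = √(-4234 + 44944) = √40710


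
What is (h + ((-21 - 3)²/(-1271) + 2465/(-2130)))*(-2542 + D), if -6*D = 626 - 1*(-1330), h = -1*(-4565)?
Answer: -1181056267258/90241 ≈ -1.3088e+7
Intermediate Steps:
h = 4565
D = -326 (D = -(626 - 1*(-1330))/6 = -(626 + 1330)/6 = -⅙*1956 = -326)
(h + ((-21 - 3)²/(-1271) + 2465/(-2130)))*(-2542 + D) = (4565 + ((-21 - 3)²/(-1271) + 2465/(-2130)))*(-2542 - 326) = (4565 + ((-24)²*(-1/1271) + 2465*(-1/2130)))*(-2868) = (4565 + (576*(-1/1271) - 493/426))*(-2868) = (4565 + (-576/1271 - 493/426))*(-2868) = (4565 - 871979/541446)*(-2868) = (2470829011/541446)*(-2868) = -1181056267258/90241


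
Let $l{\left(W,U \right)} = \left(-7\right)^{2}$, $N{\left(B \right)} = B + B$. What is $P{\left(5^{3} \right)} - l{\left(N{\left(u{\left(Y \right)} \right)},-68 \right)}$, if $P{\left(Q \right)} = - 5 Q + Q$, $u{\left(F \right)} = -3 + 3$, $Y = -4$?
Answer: $-549$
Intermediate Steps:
$u{\left(F \right)} = 0$
$N{\left(B \right)} = 2 B$
$P{\left(Q \right)} = - 4 Q$
$l{\left(W,U \right)} = 49$
$P{\left(5^{3} \right)} - l{\left(N{\left(u{\left(Y \right)} \right)},-68 \right)} = - 4 \cdot 5^{3} - 49 = \left(-4\right) 125 - 49 = -500 - 49 = -549$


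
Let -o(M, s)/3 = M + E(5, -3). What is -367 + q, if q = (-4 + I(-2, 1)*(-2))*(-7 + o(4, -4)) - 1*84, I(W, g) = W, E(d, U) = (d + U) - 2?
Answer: -451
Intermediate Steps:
E(d, U) = -2 + U + d (E(d, U) = (U + d) - 2 = -2 + U + d)
o(M, s) = -3*M (o(M, s) = -3*(M + (-2 - 3 + 5)) = -3*(M + 0) = -3*M)
q = -84 (q = (-4 - 2*(-2))*(-7 - 3*4) - 1*84 = (-4 + 4)*(-7 - 12) - 84 = 0*(-19) - 84 = 0 - 84 = -84)
-367 + q = -367 - 84 = -451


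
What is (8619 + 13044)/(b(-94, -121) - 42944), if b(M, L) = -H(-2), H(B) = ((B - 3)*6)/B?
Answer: -21663/42959 ≈ -0.50427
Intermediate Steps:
H(B) = (-18 + 6*B)/B (H(B) = ((-3 + B)*6)/B = (-18 + 6*B)/B)
b(M, L) = -15 (b(M, L) = -(6 - 18/(-2)) = -(6 - 18*(-½)) = -(6 + 9) = -1*15 = -15)
(8619 + 13044)/(b(-94, -121) - 42944) = (8619 + 13044)/(-15 - 42944) = 21663/(-42959) = 21663*(-1/42959) = -21663/42959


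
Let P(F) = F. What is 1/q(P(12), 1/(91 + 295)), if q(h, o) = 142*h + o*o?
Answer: 148996/253889185 ≈ 0.00058685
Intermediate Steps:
q(h, o) = o² + 142*h (q(h, o) = 142*h + o² = o² + 142*h)
1/q(P(12), 1/(91 + 295)) = 1/((1/(91 + 295))² + 142*12) = 1/((1/386)² + 1704) = 1/(1/148996 + 1704) = 1/(253889185/148996) = 148996/253889185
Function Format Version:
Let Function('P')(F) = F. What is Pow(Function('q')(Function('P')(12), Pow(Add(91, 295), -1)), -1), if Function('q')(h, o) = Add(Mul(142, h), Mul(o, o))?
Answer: Rational(148996, 253889185) ≈ 0.00058685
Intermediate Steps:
Function('q')(h, o) = Add(Pow(o, 2), Mul(142, h)) (Function('q')(h, o) = Add(Mul(142, h), Pow(o, 2)) = Add(Pow(o, 2), Mul(142, h)))
Pow(Function('q')(Function('P')(12), Pow(Add(91, 295), -1)), -1) = Pow(Add(Pow(Pow(Add(91, 295), -1), 2), Mul(142, 12)), -1) = Pow(Add(Pow(Pow(386, -1), 2), 1704), -1) = Pow(Add(Pow(Rational(1, 386), 2), 1704), -1) = Pow(Add(Rational(1, 148996), 1704), -1) = Pow(Rational(253889185, 148996), -1) = Rational(148996, 253889185)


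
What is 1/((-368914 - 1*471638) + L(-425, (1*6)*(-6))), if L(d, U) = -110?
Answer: -1/840662 ≈ -1.1895e-6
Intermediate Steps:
1/((-368914 - 1*471638) + L(-425, (1*6)*(-6))) = 1/((-368914 - 1*471638) - 110) = 1/((-368914 - 471638) - 110) = 1/(-840552 - 110) = 1/(-840662) = -1/840662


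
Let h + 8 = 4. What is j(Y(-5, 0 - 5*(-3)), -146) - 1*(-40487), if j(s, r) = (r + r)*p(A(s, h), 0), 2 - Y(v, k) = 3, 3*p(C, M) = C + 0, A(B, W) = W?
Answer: 122629/3 ≈ 40876.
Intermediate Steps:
h = -4 (h = -8 + 4 = -4)
p(C, M) = C/3 (p(C, M) = (C + 0)/3 = C/3)
Y(v, k) = -1 (Y(v, k) = 2 - 1*3 = 2 - 3 = -1)
j(s, r) = -8*r/3 (j(s, r) = (r + r)*((⅓)*(-4)) = (2*r)*(-4/3) = -8*r/3)
j(Y(-5, 0 - 5*(-3)), -146) - 1*(-40487) = -8/3*(-146) - 1*(-40487) = 1168/3 + 40487 = 122629/3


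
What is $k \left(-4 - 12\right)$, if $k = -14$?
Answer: $224$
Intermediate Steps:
$k \left(-4 - 12\right) = - 14 \left(-4 - 12\right) = \left(-14\right) \left(-16\right) = 224$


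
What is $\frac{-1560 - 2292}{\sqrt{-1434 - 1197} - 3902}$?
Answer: $\frac{15030504}{15228235} + \frac{3852 i \sqrt{2631}}{15228235} \approx 0.98702 + 0.012975 i$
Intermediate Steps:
$\frac{-1560 - 2292}{\sqrt{-1434 - 1197} - 3902} = - \frac{3852}{\sqrt{-2631} - 3902} = - \frac{3852}{i \sqrt{2631} - 3902} = - \frac{3852}{-3902 + i \sqrt{2631}}$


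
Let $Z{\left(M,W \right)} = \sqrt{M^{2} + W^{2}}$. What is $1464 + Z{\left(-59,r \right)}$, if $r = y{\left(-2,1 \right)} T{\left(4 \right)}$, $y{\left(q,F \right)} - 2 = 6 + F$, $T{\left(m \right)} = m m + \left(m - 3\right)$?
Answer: $1464 + \sqrt{26890} \approx 1628.0$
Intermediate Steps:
$T{\left(m \right)} = -3 + m + m^{2}$ ($T{\left(m \right)} = m^{2} + \left(m - 3\right) = m^{2} + \left(-3 + m\right) = -3 + m + m^{2}$)
$y{\left(q,F \right)} = 8 + F$ ($y{\left(q,F \right)} = 2 + \left(6 + F\right) = 8 + F$)
$r = 153$ ($r = \left(8 + 1\right) \left(-3 + 4 + 4^{2}\right) = 9 \left(-3 + 4 + 16\right) = 9 \cdot 17 = 153$)
$1464 + Z{\left(-59,r \right)} = 1464 + \sqrt{\left(-59\right)^{2} + 153^{2}} = 1464 + \sqrt{3481 + 23409} = 1464 + \sqrt{26890}$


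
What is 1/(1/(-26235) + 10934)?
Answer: 26235/286853489 ≈ 9.1458e-5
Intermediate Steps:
1/(1/(-26235) + 10934) = 1/(-1/26235 + 10934) = 1/(286853489/26235) = 26235/286853489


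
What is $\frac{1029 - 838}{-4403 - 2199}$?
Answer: $- \frac{191}{6602} \approx -0.028931$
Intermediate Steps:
$\frac{1029 - 838}{-4403 - 2199} = \frac{191}{-6602} = 191 \left(- \frac{1}{6602}\right) = - \frac{191}{6602}$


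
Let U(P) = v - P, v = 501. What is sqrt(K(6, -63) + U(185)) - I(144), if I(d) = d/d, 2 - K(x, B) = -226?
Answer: -1 + 4*sqrt(34) ≈ 22.324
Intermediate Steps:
K(x, B) = 228 (K(x, B) = 2 - 1*(-226) = 2 + 226 = 228)
U(P) = 501 - P
I(d) = 1
sqrt(K(6, -63) + U(185)) - I(144) = sqrt(228 + (501 - 1*185)) - 1*1 = sqrt(228 + (501 - 185)) - 1 = sqrt(228 + 316) - 1 = sqrt(544) - 1 = 4*sqrt(34) - 1 = -1 + 4*sqrt(34)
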